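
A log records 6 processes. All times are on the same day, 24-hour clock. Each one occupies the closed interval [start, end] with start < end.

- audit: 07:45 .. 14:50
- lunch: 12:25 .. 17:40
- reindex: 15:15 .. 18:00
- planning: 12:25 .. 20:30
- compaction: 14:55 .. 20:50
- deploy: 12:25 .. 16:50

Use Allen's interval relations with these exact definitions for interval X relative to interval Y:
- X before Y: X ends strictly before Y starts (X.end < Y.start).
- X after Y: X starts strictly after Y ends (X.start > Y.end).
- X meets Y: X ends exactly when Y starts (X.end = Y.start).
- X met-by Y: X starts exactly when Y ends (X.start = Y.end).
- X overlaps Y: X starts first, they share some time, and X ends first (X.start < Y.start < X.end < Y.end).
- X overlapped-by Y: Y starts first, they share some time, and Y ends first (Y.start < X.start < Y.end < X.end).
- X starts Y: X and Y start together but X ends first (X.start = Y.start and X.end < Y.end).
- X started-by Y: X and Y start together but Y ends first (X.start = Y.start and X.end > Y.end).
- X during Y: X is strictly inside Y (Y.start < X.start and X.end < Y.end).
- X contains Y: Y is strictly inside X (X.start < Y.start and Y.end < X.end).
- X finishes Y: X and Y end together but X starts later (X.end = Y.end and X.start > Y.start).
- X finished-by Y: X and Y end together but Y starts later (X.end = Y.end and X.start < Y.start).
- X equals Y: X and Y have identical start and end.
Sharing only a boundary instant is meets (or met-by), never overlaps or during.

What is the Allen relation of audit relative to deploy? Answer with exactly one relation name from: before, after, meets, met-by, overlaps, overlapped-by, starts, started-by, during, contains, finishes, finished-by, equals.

overlaps

audit = [07:45, 14:50]; deploy = [12:25, 16:50].
Compare endpoints: audit.start < deploy.start, audit.start < deploy.end, audit.end > deploy.start, audit.end < deploy.end.
That pattern is 'overlaps'.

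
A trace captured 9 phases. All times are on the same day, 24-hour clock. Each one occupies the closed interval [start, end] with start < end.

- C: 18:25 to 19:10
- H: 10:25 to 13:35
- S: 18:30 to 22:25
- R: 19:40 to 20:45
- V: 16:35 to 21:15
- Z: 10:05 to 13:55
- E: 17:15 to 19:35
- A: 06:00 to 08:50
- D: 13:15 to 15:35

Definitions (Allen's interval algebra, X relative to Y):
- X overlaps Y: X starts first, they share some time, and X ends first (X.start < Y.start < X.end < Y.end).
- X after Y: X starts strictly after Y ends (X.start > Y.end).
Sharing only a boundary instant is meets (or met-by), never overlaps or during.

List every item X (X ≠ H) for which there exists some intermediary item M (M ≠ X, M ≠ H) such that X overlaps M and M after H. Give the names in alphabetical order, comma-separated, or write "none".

C, E, V

Target H = [10:25, 13:35].
Intermediaries M with M after H: C, E, R, S, V.
Via C — items with X overlaps C: none.
Via E — items with X overlaps E: none.
Via R — items with X overlaps R: none.
Via S — items with X overlaps S: C, E, V.
Via V — items with X overlaps V: none.
Union: C, E, V.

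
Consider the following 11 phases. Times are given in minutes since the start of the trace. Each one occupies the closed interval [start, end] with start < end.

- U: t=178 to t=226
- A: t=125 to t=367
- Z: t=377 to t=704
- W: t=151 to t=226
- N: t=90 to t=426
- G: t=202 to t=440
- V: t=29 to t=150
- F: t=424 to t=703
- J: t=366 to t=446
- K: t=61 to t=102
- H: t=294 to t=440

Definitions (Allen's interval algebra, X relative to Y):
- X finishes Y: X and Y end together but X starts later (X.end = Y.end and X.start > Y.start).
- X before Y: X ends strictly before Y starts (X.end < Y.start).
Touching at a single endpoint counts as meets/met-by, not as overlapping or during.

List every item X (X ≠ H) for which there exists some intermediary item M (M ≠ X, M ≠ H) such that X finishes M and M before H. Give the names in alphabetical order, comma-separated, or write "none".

U

Target H = [t=294, t=440].
Intermediaries M with M before H: K, U, V, W.
Via K — items with X finishes K: none.
Via U — items with X finishes U: none.
Via V — items with X finishes V: none.
Via W — items with X finishes W: U.
Union: U.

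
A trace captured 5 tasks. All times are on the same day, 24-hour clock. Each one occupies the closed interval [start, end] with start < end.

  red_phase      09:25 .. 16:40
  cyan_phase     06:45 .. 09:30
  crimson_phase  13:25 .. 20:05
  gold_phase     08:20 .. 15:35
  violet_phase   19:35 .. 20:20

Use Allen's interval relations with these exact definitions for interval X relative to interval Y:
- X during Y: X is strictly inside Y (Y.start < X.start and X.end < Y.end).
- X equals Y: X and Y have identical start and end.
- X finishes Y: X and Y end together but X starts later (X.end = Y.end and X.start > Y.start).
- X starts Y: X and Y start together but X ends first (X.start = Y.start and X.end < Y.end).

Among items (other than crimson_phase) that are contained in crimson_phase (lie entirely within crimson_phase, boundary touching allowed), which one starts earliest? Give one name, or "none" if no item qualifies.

Target crimson_phase = [13:25, 20:05].
cyan_phase [06:45, 09:30] → before → excluded.
gold_phase [08:20, 15:35] → overlaps → excluded.
red_phase [09:25, 16:40] → overlaps → excluded.
violet_phase [19:35, 20:20] → overlapped-by → excluded.
No candidates → none.

none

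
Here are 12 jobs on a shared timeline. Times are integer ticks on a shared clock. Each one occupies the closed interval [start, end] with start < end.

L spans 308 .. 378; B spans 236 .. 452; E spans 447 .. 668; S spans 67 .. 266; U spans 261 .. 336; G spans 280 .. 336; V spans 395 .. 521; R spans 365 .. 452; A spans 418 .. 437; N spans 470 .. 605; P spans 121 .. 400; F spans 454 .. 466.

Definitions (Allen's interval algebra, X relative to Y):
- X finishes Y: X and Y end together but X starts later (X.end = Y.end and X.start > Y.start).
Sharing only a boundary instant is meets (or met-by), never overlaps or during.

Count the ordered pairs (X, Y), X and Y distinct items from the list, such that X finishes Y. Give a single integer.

Checking all 132 ordered pairs for relation 'finishes'; matching pairs in alphabetical order:
(G, U): G finishes U ✓
(R, B): R finishes B ✓
Count: 2.

2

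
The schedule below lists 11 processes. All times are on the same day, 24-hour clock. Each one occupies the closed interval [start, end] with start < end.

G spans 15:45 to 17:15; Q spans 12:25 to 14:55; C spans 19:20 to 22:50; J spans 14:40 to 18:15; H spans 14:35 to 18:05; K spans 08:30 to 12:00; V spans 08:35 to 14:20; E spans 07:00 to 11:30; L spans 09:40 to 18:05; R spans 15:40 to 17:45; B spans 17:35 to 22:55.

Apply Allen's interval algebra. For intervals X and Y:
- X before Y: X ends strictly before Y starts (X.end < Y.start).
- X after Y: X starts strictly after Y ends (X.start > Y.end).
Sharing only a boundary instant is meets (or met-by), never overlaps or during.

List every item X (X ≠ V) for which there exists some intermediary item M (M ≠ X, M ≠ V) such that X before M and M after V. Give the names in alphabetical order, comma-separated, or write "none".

E, G, H, J, K, L, Q, R

Target V = [08:35, 14:20].
Intermediaries M with M after V: B, C, G, H, J, R.
Via B — items with X before B: E, G, K, Q.
Via C — items with X before C: E, G, H, J, K, L, Q, R.
Via G — items with X before G: E, K, Q.
Via H — items with X before H: E, K.
Via J — items with X before J: E, K.
Via R — items with X before R: E, K, Q.
Union: E, G, H, J, K, L, Q, R.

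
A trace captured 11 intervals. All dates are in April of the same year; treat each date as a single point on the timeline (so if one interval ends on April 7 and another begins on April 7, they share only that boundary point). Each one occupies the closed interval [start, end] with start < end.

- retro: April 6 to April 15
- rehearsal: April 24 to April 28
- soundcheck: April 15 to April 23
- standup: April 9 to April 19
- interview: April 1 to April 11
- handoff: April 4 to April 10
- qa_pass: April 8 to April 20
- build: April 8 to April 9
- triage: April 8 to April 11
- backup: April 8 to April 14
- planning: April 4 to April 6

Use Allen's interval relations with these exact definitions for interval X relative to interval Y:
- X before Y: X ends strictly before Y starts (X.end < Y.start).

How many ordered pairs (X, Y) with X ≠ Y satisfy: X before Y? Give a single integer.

Checking all 110 ordered pairs for relation 'before'; matching pairs in alphabetical order:
(backup, rehearsal): backup before rehearsal ✓
(backup, soundcheck): backup before soundcheck ✓
(build, rehearsal): build before rehearsal ✓
(build, soundcheck): build before soundcheck ✓
(handoff, rehearsal): handoff before rehearsal ✓
(handoff, soundcheck): handoff before soundcheck ✓
(interview, rehearsal): interview before rehearsal ✓
(interview, soundcheck): interview before soundcheck ✓
(planning, backup): planning before backup ✓
(planning, build): planning before build ✓
(planning, qa_pass): planning before qa_pass ✓
(planning, rehearsal): planning before rehearsal ✓
(planning, soundcheck): planning before soundcheck ✓
(planning, standup): planning before standup ✓
(planning, triage): planning before triage ✓
(qa_pass, rehearsal): qa_pass before rehearsal ✓
(retro, rehearsal): retro before rehearsal ✓
(soundcheck, rehearsal): soundcheck before rehearsal ✓
(standup, rehearsal): standup before rehearsal ✓
(triage, rehearsal): triage before rehearsal ✓
(triage, soundcheck): triage before soundcheck ✓
Count: 21.

21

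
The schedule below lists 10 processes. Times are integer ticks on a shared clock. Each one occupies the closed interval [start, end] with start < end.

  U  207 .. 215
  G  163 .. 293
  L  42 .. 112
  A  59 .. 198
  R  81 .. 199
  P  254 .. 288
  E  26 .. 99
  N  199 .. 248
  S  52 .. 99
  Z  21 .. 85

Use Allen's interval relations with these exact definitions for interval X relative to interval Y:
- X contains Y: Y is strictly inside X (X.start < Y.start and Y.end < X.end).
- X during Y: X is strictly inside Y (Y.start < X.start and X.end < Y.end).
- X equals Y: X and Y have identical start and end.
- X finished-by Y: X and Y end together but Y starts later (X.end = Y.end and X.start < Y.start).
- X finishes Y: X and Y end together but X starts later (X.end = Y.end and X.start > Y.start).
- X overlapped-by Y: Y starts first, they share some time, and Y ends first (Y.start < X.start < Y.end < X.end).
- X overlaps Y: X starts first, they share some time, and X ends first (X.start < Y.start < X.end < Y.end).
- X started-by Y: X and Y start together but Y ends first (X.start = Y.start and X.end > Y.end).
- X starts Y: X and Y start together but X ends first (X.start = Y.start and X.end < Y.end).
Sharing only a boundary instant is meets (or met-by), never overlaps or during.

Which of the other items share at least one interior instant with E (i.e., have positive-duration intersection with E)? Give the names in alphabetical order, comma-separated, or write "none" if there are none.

Target E = [26, 99].
A [59, 198] → overlapped-by → yes.
G [163, 293] → after → no.
L [42, 112] → overlapped-by → yes.
N [199, 248] → after → no.
P [254, 288] → after → no.
R [81, 199] → overlapped-by → yes.
S [52, 99] → finishes → yes.
U [207, 215] → after → no.
Z [21, 85] → overlaps → yes.
Result: A, L, R, S, Z.

A, L, R, S, Z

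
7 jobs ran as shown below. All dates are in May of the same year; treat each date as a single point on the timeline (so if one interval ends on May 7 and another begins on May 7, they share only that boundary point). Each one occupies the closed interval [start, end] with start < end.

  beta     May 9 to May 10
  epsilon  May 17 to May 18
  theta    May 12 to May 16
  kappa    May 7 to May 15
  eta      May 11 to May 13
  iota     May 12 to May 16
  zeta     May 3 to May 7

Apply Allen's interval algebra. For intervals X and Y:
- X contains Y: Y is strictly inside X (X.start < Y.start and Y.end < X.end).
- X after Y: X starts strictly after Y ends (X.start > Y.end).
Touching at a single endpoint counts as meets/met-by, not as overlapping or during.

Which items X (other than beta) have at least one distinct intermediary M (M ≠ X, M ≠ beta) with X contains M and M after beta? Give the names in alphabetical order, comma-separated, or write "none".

Target beta = [May 9, May 10].
Intermediaries M with M after beta: epsilon, eta, iota, theta.
Via epsilon — items with X contains epsilon: none.
Via eta — items with X contains eta: kappa.
Via iota — items with X contains iota: none.
Via theta — items with X contains theta: none.
Union: kappa.

kappa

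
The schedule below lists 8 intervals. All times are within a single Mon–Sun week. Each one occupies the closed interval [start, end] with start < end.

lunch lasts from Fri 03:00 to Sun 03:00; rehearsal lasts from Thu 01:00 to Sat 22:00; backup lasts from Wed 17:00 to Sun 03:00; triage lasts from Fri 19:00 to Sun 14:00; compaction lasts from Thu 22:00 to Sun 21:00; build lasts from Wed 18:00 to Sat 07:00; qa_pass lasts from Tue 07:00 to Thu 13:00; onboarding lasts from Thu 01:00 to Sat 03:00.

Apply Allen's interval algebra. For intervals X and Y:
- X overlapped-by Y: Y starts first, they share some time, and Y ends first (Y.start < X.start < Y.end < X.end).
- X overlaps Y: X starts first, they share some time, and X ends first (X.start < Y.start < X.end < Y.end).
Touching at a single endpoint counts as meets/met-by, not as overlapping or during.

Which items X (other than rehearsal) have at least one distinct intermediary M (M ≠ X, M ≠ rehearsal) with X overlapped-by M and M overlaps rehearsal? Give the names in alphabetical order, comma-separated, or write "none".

backup, build, compaction, lunch, onboarding, triage

Target rehearsal = [Thu 01:00, Sat 22:00].
Intermediaries M with M overlaps rehearsal: build, qa_pass.
Via build — items with X overlapped-by build: compaction, lunch, triage.
Via qa_pass — items with X overlapped-by qa_pass: backup, build, onboarding.
Union: backup, build, compaction, lunch, onboarding, triage.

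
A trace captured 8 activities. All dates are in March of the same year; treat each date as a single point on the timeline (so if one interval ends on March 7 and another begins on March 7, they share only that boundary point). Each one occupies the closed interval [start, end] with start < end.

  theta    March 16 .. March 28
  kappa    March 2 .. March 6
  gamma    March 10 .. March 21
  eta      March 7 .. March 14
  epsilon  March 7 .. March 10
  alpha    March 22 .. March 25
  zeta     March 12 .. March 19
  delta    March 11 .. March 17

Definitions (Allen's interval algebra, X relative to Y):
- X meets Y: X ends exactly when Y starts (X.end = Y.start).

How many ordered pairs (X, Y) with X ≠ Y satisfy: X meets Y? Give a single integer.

1

Checking all 56 ordered pairs for relation 'meets'; matching pairs in alphabetical order:
(epsilon, gamma): epsilon meets gamma ✓
Count: 1.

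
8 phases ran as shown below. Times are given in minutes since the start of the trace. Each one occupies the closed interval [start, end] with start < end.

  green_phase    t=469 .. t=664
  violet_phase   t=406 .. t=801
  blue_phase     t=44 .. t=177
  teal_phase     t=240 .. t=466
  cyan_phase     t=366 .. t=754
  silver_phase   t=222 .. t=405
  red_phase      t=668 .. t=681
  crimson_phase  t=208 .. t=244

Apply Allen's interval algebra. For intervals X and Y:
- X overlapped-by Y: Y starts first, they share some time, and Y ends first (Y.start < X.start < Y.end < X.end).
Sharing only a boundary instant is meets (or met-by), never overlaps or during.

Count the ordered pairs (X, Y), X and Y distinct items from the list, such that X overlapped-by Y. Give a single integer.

7

Checking all 56 ordered pairs for relation 'overlapped-by'; matching pairs in alphabetical order:
(cyan_phase, silver_phase): cyan_phase overlapped-by silver_phase ✓
(cyan_phase, teal_phase): cyan_phase overlapped-by teal_phase ✓
(silver_phase, crimson_phase): silver_phase overlapped-by crimson_phase ✓
(teal_phase, crimson_phase): teal_phase overlapped-by crimson_phase ✓
(teal_phase, silver_phase): teal_phase overlapped-by silver_phase ✓
(violet_phase, cyan_phase): violet_phase overlapped-by cyan_phase ✓
(violet_phase, teal_phase): violet_phase overlapped-by teal_phase ✓
Count: 7.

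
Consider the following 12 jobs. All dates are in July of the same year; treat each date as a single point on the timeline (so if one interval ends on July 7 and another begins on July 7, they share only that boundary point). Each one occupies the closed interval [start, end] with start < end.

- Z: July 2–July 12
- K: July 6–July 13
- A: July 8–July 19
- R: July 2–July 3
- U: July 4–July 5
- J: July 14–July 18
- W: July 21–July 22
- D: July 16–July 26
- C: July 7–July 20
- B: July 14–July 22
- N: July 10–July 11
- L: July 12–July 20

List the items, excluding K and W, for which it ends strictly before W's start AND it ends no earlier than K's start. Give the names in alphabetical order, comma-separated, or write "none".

A, C, J, L, N, Z

Conditions: its end is strictly before W's start (X.end < July 21) AND its end is no earlier than K's start (X.end >= July 6).
A: end July 19 < July 21? ✓; end July 19 >= July 6? ✓ → yes.
B: end July 22 < July 21? ✗; end July 22 >= July 6? ✓ → no.
C: end July 20 < July 21? ✓; end July 20 >= July 6? ✓ → yes.
D: end July 26 < July 21? ✗; end July 26 >= July 6? ✓ → no.
J: end July 18 < July 21? ✓; end July 18 >= July 6? ✓ → yes.
L: end July 20 < July 21? ✓; end July 20 >= July 6? ✓ → yes.
N: end July 11 < July 21? ✓; end July 11 >= July 6? ✓ → yes.
R: end July 3 < July 21? ✓; end July 3 >= July 6? ✗ → no.
U: end July 5 < July 21? ✓; end July 5 >= July 6? ✗ → no.
Z: end July 12 < July 21? ✓; end July 12 >= July 6? ✓ → yes.
Result: A, C, J, L, N, Z.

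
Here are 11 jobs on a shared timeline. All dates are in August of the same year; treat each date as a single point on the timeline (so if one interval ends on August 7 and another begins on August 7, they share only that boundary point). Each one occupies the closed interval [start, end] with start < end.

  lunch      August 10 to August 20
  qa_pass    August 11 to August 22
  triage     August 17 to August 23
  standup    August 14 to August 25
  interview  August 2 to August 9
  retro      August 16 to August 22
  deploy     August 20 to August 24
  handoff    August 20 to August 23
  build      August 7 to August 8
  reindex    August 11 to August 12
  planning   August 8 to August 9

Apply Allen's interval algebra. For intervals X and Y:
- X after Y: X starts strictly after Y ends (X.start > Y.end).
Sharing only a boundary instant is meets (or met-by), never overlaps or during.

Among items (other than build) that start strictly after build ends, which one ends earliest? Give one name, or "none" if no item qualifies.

Target build = [August 7, August 8].
deploy [August 20, August 24] → after → candidate.
handoff [August 20, August 23] → after → candidate.
interview [August 2, August 9] → contains → excluded.
lunch [August 10, August 20] → after → candidate.
planning [August 8, August 9] → met-by → excluded.
qa_pass [August 11, August 22] → after → candidate.
reindex [August 11, August 12] → after → candidate.
retro [August 16, August 22] → after → candidate.
standup [August 14, August 25] → after → candidate.
triage [August 17, August 23] → after → candidate.
Among candidates, earliest end is August 12 → reindex.

reindex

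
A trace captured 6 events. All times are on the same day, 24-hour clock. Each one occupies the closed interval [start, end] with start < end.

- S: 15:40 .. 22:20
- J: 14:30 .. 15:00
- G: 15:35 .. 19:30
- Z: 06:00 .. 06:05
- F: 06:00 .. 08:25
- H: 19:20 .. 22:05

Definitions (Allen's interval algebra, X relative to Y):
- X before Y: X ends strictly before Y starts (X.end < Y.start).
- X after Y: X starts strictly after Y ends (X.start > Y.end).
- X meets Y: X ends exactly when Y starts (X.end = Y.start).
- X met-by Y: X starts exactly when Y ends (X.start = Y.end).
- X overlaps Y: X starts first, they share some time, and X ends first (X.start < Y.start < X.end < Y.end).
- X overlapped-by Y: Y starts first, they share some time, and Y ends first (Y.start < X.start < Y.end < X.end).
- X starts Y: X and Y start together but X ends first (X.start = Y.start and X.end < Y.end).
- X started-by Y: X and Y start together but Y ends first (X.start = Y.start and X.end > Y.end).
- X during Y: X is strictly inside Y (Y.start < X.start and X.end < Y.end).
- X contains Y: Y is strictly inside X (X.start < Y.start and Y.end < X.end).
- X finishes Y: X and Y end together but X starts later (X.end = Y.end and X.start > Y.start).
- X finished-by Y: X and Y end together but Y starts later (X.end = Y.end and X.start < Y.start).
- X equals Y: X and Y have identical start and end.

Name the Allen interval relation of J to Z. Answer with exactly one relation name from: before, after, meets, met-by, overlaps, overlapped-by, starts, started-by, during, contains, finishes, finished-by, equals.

J = [14:30, 15:00]; Z = [06:00, 06:05].
Compare endpoints: J.start > Z.start, J.start > Z.end, J.end > Z.start, J.end > Z.end.
That pattern is 'after'.

after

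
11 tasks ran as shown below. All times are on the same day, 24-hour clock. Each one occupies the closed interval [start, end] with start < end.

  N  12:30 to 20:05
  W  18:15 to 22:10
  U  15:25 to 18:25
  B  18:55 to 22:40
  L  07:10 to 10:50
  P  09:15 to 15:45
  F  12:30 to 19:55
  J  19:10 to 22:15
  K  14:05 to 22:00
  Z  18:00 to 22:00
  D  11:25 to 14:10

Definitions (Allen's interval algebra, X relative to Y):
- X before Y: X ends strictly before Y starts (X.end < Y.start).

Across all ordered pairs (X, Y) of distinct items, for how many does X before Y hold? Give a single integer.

Checking all 110 ordered pairs for relation 'before'; matching pairs in alphabetical order:
(D, B): D before B ✓
(D, J): D before J ✓
(D, U): D before U ✓
(D, W): D before W ✓
(D, Z): D before Z ✓
(L, B): L before B ✓
(L, D): L before D ✓
(L, F): L before F ✓
(L, J): L before J ✓
(L, K): L before K ✓
(L, N): L before N ✓
(L, U): L before U ✓
(L, W): L before W ✓
(L, Z): L before Z ✓
(P, B): P before B ✓
(P, J): P before J ✓
(P, W): P before W ✓
(P, Z): P before Z ✓
(U, B): U before B ✓
(U, J): U before J ✓
Count: 20.

20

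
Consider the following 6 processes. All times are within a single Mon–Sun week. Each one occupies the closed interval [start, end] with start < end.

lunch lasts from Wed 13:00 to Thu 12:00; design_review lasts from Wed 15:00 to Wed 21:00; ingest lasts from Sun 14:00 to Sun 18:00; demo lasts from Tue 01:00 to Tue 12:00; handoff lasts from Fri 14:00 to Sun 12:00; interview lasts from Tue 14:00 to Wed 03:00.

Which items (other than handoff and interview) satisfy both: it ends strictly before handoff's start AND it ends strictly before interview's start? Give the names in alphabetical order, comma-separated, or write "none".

demo

Conditions: its end is strictly before handoff's start (X.end < Fri 14:00) AND its end is strictly before interview's start (X.end < Tue 14:00).
demo: end Tue 12:00 < Fri 14:00? ✓; end Tue 12:00 < Tue 14:00? ✓ → yes.
design_review: end Wed 21:00 < Fri 14:00? ✓; end Wed 21:00 < Tue 14:00? ✗ → no.
ingest: end Sun 18:00 < Fri 14:00? ✗; end Sun 18:00 < Tue 14:00? ✗ → no.
lunch: end Thu 12:00 < Fri 14:00? ✓; end Thu 12:00 < Tue 14:00? ✗ → no.
Result: demo.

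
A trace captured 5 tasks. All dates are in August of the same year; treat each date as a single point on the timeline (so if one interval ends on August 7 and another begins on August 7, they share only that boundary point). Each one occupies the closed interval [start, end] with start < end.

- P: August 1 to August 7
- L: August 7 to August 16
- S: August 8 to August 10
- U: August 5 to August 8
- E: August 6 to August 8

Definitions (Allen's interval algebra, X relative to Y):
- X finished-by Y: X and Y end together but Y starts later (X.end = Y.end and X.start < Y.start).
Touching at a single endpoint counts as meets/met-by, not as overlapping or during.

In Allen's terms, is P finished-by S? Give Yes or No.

No

P = [August 1, August 7], S = [August 8, August 10].
Actual relation of P to S: before.
Asked whether 'finished-by' holds → No.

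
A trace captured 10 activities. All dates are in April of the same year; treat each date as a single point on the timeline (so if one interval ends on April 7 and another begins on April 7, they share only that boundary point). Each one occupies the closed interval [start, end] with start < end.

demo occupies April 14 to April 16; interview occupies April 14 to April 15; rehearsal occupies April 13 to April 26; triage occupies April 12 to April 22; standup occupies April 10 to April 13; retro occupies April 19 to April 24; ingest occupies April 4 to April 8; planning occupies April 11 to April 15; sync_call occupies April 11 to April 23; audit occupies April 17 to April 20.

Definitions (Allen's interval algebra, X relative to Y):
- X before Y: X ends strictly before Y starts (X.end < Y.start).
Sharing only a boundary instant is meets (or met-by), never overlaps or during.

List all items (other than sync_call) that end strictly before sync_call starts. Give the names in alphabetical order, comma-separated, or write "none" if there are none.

Target sync_call = [April 11, April 23].
audit [April 17, April 20] → during → no.
demo [April 14, April 16] → during → no.
ingest [April 4, April 8] → before → yes.
interview [April 14, April 15] → during → no.
planning [April 11, April 15] → starts → no.
rehearsal [April 13, April 26] → overlapped-by → no.
retro [April 19, April 24] → overlapped-by → no.
standup [April 10, April 13] → overlaps → no.
triage [April 12, April 22] → during → no.
Result: ingest.

ingest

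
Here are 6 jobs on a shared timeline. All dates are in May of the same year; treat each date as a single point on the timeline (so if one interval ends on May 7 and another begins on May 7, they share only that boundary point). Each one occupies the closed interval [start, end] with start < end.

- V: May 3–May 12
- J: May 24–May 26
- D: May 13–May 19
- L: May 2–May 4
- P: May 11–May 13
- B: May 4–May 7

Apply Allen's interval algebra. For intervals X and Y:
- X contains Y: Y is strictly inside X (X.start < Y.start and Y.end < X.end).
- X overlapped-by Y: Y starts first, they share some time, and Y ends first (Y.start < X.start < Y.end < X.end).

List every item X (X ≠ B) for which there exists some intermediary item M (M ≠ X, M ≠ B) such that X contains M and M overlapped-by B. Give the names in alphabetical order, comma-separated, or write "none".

none

Target B = [May 4, May 7].
Intermediaries M with M overlapped-by B: none.
Union: none.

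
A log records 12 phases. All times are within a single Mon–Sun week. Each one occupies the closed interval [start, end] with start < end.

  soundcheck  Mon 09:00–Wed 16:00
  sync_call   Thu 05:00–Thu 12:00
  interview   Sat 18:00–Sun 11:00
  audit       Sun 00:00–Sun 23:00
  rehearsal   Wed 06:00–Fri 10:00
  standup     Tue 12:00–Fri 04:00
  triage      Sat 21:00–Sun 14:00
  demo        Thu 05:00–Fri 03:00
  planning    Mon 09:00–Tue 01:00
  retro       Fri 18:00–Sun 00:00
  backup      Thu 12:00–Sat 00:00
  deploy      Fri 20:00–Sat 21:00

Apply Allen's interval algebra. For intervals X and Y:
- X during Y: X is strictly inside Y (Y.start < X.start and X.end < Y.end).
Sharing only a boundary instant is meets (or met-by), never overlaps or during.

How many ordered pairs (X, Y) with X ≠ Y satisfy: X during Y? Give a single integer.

5

Checking all 132 ordered pairs for relation 'during'; matching pairs in alphabetical order:
(demo, rehearsal): demo during rehearsal ✓
(demo, standup): demo during standup ✓
(deploy, retro): deploy during retro ✓
(sync_call, rehearsal): sync_call during rehearsal ✓
(sync_call, standup): sync_call during standup ✓
Count: 5.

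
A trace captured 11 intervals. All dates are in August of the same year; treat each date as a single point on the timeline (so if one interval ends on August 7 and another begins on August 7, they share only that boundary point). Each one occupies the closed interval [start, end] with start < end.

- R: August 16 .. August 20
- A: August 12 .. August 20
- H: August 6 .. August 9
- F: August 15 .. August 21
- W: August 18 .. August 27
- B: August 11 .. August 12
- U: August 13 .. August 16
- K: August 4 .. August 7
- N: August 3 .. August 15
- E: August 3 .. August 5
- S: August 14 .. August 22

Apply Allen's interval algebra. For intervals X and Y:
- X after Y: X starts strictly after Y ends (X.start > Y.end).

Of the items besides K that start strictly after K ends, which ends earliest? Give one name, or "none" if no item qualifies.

B

Target K = [August 4, August 7].
A [August 12, August 20] → after → candidate.
B [August 11, August 12] → after → candidate.
E [August 3, August 5] → overlaps → excluded.
F [August 15, August 21] → after → candidate.
H [August 6, August 9] → overlapped-by → excluded.
N [August 3, August 15] → contains → excluded.
R [August 16, August 20] → after → candidate.
S [August 14, August 22] → after → candidate.
U [August 13, August 16] → after → candidate.
W [August 18, August 27] → after → candidate.
Among candidates, earliest end is August 12 → B.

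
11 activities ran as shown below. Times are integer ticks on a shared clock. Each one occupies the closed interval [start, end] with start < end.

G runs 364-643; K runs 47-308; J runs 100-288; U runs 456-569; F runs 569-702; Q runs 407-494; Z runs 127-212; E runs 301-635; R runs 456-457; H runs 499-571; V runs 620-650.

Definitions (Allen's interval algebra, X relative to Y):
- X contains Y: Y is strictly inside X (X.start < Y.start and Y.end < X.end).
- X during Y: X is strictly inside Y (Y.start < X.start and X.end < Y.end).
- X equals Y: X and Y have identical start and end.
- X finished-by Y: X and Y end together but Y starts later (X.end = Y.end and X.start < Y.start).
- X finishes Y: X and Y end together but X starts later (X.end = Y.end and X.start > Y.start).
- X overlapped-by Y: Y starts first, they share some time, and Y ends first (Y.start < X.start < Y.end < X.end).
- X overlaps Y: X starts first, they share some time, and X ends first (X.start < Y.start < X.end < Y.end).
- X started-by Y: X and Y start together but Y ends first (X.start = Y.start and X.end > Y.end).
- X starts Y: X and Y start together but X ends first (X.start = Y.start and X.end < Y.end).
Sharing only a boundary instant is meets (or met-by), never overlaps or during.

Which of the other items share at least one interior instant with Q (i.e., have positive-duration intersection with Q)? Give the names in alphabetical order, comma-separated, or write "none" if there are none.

Target Q = [407, 494].
E [301, 635] → contains → yes.
F [569, 702] → after → no.
G [364, 643] → contains → yes.
H [499, 571] → after → no.
J [100, 288] → before → no.
K [47, 308] → before → no.
R [456, 457] → during → yes.
U [456, 569] → overlapped-by → yes.
V [620, 650] → after → no.
Z [127, 212] → before → no.
Result: E, G, R, U.

E, G, R, U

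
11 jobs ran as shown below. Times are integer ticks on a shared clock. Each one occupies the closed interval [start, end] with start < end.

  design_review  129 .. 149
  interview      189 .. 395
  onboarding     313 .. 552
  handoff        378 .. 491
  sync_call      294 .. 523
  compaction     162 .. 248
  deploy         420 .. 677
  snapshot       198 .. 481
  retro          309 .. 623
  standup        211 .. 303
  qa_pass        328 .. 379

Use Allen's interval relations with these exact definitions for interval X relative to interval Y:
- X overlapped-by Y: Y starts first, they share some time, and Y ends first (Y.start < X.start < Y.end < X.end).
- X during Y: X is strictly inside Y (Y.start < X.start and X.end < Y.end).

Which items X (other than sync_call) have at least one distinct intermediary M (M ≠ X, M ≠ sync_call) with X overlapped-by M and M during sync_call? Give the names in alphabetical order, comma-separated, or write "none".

Target sync_call = [294, 523].
Intermediaries M with M during sync_call: handoff, qa_pass.
Via handoff — items with X overlapped-by handoff: deploy.
Via qa_pass — items with X overlapped-by qa_pass: handoff.
Union: deploy, handoff.

deploy, handoff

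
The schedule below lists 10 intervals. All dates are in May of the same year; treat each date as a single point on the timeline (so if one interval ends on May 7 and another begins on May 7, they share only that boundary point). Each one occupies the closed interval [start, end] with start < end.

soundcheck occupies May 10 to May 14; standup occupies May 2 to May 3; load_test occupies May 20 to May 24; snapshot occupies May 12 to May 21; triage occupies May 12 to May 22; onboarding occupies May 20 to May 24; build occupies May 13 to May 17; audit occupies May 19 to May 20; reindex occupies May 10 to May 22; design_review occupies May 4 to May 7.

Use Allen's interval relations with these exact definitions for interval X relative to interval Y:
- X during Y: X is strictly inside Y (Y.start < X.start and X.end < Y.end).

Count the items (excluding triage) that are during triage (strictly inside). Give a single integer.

2

Target triage = [May 12, May 22].
audit [May 19, May 20] → during → counts.
build [May 13, May 17] → during → counts.
design_review [May 4, May 7] → before → no.
load_test [May 20, May 24] → overlapped-by → no.
onboarding [May 20, May 24] → overlapped-by → no.
reindex [May 10, May 22] → finished-by → no.
snapshot [May 12, May 21] → starts → no.
soundcheck [May 10, May 14] → overlaps → no.
standup [May 2, May 3] → before → no.
Total: 2.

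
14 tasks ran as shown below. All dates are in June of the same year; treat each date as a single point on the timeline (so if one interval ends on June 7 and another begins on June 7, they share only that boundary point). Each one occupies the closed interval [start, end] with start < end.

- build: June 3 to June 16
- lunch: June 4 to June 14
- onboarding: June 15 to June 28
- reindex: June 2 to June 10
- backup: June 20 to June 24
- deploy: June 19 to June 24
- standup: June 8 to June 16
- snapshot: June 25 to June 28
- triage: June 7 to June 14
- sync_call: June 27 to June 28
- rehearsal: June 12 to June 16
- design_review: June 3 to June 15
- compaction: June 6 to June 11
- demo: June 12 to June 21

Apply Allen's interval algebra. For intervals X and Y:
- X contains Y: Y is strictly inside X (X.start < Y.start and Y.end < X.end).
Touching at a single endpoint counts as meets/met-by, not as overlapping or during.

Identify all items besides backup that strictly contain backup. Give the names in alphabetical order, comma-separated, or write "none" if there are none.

Target backup = [June 20, June 24].
build [June 3, June 16] → before → no.
compaction [June 6, June 11] → before → no.
demo [June 12, June 21] → overlaps → no.
deploy [June 19, June 24] → finished-by → no.
design_review [June 3, June 15] → before → no.
lunch [June 4, June 14] → before → no.
onboarding [June 15, June 28] → contains → yes.
rehearsal [June 12, June 16] → before → no.
reindex [June 2, June 10] → before → no.
snapshot [June 25, June 28] → after → no.
standup [June 8, June 16] → before → no.
sync_call [June 27, June 28] → after → no.
triage [June 7, June 14] → before → no.
Result: onboarding.

onboarding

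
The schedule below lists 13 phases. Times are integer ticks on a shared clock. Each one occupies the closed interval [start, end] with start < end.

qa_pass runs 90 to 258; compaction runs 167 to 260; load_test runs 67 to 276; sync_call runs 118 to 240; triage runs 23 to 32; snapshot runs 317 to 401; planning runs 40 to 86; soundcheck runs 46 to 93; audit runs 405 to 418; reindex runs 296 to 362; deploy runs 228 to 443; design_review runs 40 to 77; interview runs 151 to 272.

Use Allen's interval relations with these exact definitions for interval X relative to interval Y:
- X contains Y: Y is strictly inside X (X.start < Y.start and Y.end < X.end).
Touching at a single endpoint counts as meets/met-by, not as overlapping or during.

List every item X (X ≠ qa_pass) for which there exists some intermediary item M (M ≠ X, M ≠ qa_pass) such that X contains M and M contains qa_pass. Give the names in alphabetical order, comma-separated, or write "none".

none

Target qa_pass = [90, 258].
Intermediaries M with M contains qa_pass: load_test.
Via load_test — items with X contains load_test: none.
Union: none.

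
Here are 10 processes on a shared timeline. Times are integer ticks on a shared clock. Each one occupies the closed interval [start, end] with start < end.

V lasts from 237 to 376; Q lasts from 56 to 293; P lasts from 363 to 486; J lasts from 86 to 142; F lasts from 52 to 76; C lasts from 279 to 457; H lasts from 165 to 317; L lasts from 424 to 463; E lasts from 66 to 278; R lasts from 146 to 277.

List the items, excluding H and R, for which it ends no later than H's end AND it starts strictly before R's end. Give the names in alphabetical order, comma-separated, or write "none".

E, F, J, Q

Conditions: its end is no later than H's end (X.end <= 317) AND its start is strictly before R's end (X.start < 277).
C: end 457 <= 317? ✗; start 279 < 277? ✗ → no.
E: end 278 <= 317? ✓; start 66 < 277? ✓ → yes.
F: end 76 <= 317? ✓; start 52 < 277? ✓ → yes.
J: end 142 <= 317? ✓; start 86 < 277? ✓ → yes.
L: end 463 <= 317? ✗; start 424 < 277? ✗ → no.
P: end 486 <= 317? ✗; start 363 < 277? ✗ → no.
Q: end 293 <= 317? ✓; start 56 < 277? ✓ → yes.
V: end 376 <= 317? ✗; start 237 < 277? ✓ → no.
Result: E, F, J, Q.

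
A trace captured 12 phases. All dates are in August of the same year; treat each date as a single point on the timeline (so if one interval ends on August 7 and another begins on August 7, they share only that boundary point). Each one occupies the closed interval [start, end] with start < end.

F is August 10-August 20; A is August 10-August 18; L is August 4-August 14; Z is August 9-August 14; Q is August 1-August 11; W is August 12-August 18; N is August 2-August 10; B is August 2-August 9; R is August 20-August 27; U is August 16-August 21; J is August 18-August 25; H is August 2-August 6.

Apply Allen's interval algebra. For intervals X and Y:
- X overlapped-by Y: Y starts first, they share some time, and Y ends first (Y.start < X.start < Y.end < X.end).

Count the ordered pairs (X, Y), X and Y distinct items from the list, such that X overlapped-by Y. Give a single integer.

21

Checking all 132 ordered pairs for relation 'overlapped-by'; matching pairs in alphabetical order:
(A, L): A overlapped-by L ✓
(A, Q): A overlapped-by Q ✓
(A, Z): A overlapped-by Z ✓
(F, L): F overlapped-by L ✓
(F, Q): F overlapped-by Q ✓
(F, Z): F overlapped-by Z ✓
(J, F): J overlapped-by F ✓
(J, U): J overlapped-by U ✓
(L, B): L overlapped-by B ✓
(L, H): L overlapped-by H ✓
(L, N): L overlapped-by N ✓
(L, Q): L overlapped-by Q ✓
(R, J): R overlapped-by J ✓
(R, U): R overlapped-by U ✓
(U, A): U overlapped-by A ✓
(U, F): U overlapped-by F ✓
(U, W): U overlapped-by W ✓
(W, L): W overlapped-by L ✓
(W, Z): W overlapped-by Z ✓
(Z, N): Z overlapped-by N ✓
(Z, Q): Z overlapped-by Q ✓
Count: 21.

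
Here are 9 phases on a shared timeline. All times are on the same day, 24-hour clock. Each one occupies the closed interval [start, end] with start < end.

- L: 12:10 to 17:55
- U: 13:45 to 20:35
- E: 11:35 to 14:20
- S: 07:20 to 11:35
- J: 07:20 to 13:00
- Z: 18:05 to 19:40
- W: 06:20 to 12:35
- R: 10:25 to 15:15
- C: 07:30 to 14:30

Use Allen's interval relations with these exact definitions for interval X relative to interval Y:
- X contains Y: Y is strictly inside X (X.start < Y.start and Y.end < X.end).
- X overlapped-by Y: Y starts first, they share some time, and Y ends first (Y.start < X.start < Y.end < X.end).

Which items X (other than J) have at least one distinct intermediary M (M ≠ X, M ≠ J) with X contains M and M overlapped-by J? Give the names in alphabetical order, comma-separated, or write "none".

Target J = [07:20, 13:00].
Intermediaries M with M overlapped-by J: C, E, L, R.
Via C — items with X contains C: none.
Via E — items with X contains E: C, R.
Via L — items with X contains L: none.
Via R — items with X contains R: none.
Union: C, R.

C, R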